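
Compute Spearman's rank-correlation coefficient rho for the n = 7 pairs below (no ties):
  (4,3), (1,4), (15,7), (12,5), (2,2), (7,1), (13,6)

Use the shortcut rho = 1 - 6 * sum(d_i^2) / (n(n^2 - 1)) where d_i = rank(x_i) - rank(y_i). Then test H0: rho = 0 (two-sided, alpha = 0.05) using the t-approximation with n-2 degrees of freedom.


Step 1: Rank x and y separately (midranks; no ties here).
rank(x): 4->3, 1->1, 15->7, 12->5, 2->2, 7->4, 13->6
rank(y): 3->3, 4->4, 7->7, 5->5, 2->2, 1->1, 6->6
Step 2: d_i = R_x(i) - R_y(i); compute d_i^2.
  (3-3)^2=0, (1-4)^2=9, (7-7)^2=0, (5-5)^2=0, (2-2)^2=0, (4-1)^2=9, (6-6)^2=0
sum(d^2) = 18.
Step 3: rho = 1 - 6*18 / (7*(7^2 - 1)) = 1 - 108/336 = 0.678571.
Step 4: Under H0, t = rho * sqrt((n-2)/(1-rho^2)) = 2.0657 ~ t(5).
Step 5: Two-sided p-value from the t-distribution with 5 df = 0.093750.
Step 6: alpha = 0.05. fail to reject H0.

rho = 0.6786, p = 0.093750, fail to reject H0 at alpha = 0.05.


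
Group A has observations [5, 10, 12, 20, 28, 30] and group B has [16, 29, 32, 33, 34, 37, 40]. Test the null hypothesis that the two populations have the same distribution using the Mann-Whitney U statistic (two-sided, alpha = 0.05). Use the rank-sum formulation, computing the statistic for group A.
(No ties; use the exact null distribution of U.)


Step 1: Combine and sort all 13 observations; assign midranks.
sorted (value, group): (5,X), (10,X), (12,X), (16,Y), (20,X), (28,X), (29,Y), (30,X), (32,Y), (33,Y), (34,Y), (37,Y), (40,Y)
ranks: 5->1, 10->2, 12->3, 16->4, 20->5, 28->6, 29->7, 30->8, 32->9, 33->10, 34->11, 37->12, 40->13
Step 2: Rank sum for X: R1 = 1 + 2 + 3 + 5 + 6 + 8 = 25.
Step 3: U_X = R1 - n1(n1+1)/2 = 25 - 6*7/2 = 25 - 21 = 4.
       U_Y = n1*n2 - U_X = 42 - 4 = 38.
Step 4: No ties, so the exact null distribution of U (based on enumerating the C(13,6) = 1716 equally likely rank assignments) gives the two-sided p-value.
Step 5: p-value = 0.013986; compare to alpha = 0.05. reject H0.

U_X = 4, p = 0.013986, reject H0 at alpha = 0.05.


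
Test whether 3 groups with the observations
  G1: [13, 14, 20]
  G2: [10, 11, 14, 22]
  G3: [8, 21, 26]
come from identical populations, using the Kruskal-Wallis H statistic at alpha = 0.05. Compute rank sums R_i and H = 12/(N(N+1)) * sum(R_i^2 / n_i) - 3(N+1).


Step 1: Combine all N = 10 observations and assign midranks.
sorted (value, group, rank): (8,G3,1), (10,G2,2), (11,G2,3), (13,G1,4), (14,G1,5.5), (14,G2,5.5), (20,G1,7), (21,G3,8), (22,G2,9), (26,G3,10)
Step 2: Sum ranks within each group.
R_1 = 16.5 (n_1 = 3)
R_2 = 19.5 (n_2 = 4)
R_3 = 19 (n_3 = 3)
Step 3: H = 12/(N(N+1)) * sum(R_i^2/n_i) - 3(N+1)
     = 12/(10*11) * (16.5^2/3 + 19.5^2/4 + 19^2/3) - 3*11
     = 0.109091 * 306.146 - 33
     = 0.397727.
Step 4: Ties present; correction factor C = 1 - 6/(10^3 - 10) = 0.993939. Corrected H = 0.397727 / 0.993939 = 0.400152.
Step 5: Under H0, H ~ chi^2(2); p-value = 0.818668.
Step 6: alpha = 0.05. fail to reject H0.

H = 0.4002, df = 2, p = 0.818668, fail to reject H0.


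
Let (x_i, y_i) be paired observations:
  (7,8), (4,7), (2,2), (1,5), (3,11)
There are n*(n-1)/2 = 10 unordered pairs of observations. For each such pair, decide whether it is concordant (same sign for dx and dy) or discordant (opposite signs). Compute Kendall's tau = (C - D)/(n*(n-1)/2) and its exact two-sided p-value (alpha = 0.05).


Step 1: Enumerate the 10 unordered pairs (i,j) with i<j and classify each by sign(x_j-x_i) * sign(y_j-y_i).
  (1,2):dx=-3,dy=-1->C; (1,3):dx=-5,dy=-6->C; (1,4):dx=-6,dy=-3->C; (1,5):dx=-4,dy=+3->D
  (2,3):dx=-2,dy=-5->C; (2,4):dx=-3,dy=-2->C; (2,5):dx=-1,dy=+4->D; (3,4):dx=-1,dy=+3->D
  (3,5):dx=+1,dy=+9->C; (4,5):dx=+2,dy=+6->C
Step 2: C = 7, D = 3, total pairs = 10.
Step 3: tau = (C - D)/(n(n-1)/2) = (7 - 3)/10 = 0.400000.
Step 4: Exact two-sided p-value (enumerate n! = 120 permutations of y under H0): p = 0.483333.
Step 5: alpha = 0.05. fail to reject H0.

tau_b = 0.4000 (C=7, D=3), p = 0.483333, fail to reject H0.


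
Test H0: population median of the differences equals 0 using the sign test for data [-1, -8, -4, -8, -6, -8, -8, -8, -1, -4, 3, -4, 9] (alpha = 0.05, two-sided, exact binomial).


Step 1: Discard zero differences. Original n = 13; n_eff = number of nonzero differences = 13.
Nonzero differences (with sign): -1, -8, -4, -8, -6, -8, -8, -8, -1, -4, +3, -4, +9
Step 2: Count signs: positive = 2, negative = 11.
Step 3: Under H0: P(positive) = 0.5, so the number of positives S ~ Bin(13, 0.5).
Step 4: Two-sided exact p-value = sum of Bin(13,0.5) probabilities at or below the observed probability = 0.022461.
Step 5: alpha = 0.05. reject H0.

n_eff = 13, pos = 2, neg = 11, p = 0.022461, reject H0.


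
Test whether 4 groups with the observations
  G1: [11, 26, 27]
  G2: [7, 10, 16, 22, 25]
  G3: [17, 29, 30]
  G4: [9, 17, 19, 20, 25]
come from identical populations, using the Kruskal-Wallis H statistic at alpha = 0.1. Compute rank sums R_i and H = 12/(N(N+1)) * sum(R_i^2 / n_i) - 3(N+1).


Step 1: Combine all N = 16 observations and assign midranks.
sorted (value, group, rank): (7,G2,1), (9,G4,2), (10,G2,3), (11,G1,4), (16,G2,5), (17,G3,6.5), (17,G4,6.5), (19,G4,8), (20,G4,9), (22,G2,10), (25,G2,11.5), (25,G4,11.5), (26,G1,13), (27,G1,14), (29,G3,15), (30,G3,16)
Step 2: Sum ranks within each group.
R_1 = 31 (n_1 = 3)
R_2 = 30.5 (n_2 = 5)
R_3 = 37.5 (n_3 = 3)
R_4 = 37 (n_4 = 5)
Step 3: H = 12/(N(N+1)) * sum(R_i^2/n_i) - 3(N+1)
     = 12/(16*17) * (31^2/3 + 30.5^2/5 + 37.5^2/3 + 37^2/5) - 3*17
     = 0.044118 * 1248.93 - 51
     = 4.100000.
Step 4: Ties present; correction factor C = 1 - 12/(16^3 - 16) = 0.997059. Corrected H = 4.100000 / 0.997059 = 4.112094.
Step 5: Under H0, H ~ chi^2(3); p-value = 0.249612.
Step 6: alpha = 0.1. fail to reject H0.

H = 4.1121, df = 3, p = 0.249612, fail to reject H0.


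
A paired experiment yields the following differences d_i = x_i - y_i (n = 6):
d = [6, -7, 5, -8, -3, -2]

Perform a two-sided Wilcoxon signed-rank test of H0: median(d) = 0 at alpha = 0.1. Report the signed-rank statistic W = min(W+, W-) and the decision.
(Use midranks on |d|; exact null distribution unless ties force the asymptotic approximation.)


Step 1: Drop any zero differences (none here) and take |d_i|.
|d| = [6, 7, 5, 8, 3, 2]
Step 2: Midrank |d_i| (ties get averaged ranks).
ranks: |6|->4, |7|->5, |5|->3, |8|->6, |3|->2, |2|->1
Step 3: Attach original signs; sum ranks with positive sign and with negative sign.
W+ = 4 + 3 = 7
W- = 5 + 6 + 2 + 1 = 14
(Check: W+ + W- = 21 should equal n(n+1)/2 = 21.)
Step 4: Test statistic W = min(W+, W-) = 7.
Step 5: No ties, so the exact null distribution over the 2^6 = 64 sign assignments gives the two-sided p-value = 0.562500.
Step 6: alpha = 0.1. fail to reject H0.

W+ = 7, W- = 14, W = min = 7, p = 0.562500, fail to reject H0.


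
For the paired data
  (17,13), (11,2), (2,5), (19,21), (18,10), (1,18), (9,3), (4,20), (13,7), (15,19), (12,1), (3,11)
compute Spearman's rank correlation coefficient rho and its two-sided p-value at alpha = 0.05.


Step 1: Rank x and y separately (midranks; no ties here).
rank(x): 17->10, 11->6, 2->2, 19->12, 18->11, 1->1, 9->5, 4->4, 13->8, 15->9, 12->7, 3->3
rank(y): 13->8, 2->2, 5->4, 21->12, 10->6, 18->9, 3->3, 20->11, 7->5, 19->10, 1->1, 11->7
Step 2: d_i = R_x(i) - R_y(i); compute d_i^2.
  (10-8)^2=4, (6-2)^2=16, (2-4)^2=4, (12-12)^2=0, (11-6)^2=25, (1-9)^2=64, (5-3)^2=4, (4-11)^2=49, (8-5)^2=9, (9-10)^2=1, (7-1)^2=36, (3-7)^2=16
sum(d^2) = 228.
Step 3: rho = 1 - 6*228 / (12*(12^2 - 1)) = 1 - 1368/1716 = 0.202797.
Step 4: Under H0, t = rho * sqrt((n-2)/(1-rho^2)) = 0.6549 ~ t(10).
Step 5: Two-sided p-value from the t-distribution with 10 df = 0.527302.
Step 6: alpha = 0.05. fail to reject H0.

rho = 0.2028, p = 0.527302, fail to reject H0 at alpha = 0.05.


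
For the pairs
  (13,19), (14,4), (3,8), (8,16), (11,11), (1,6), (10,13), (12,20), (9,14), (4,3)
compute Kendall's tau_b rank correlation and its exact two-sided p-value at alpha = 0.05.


Step 1: Enumerate the 45 unordered pairs (i,j) with i<j and classify each by sign(x_j-x_i) * sign(y_j-y_i).
  (1,2):dx=+1,dy=-15->D; (1,3):dx=-10,dy=-11->C; (1,4):dx=-5,dy=-3->C; (1,5):dx=-2,dy=-8->C
  (1,6):dx=-12,dy=-13->C; (1,7):dx=-3,dy=-6->C; (1,8):dx=-1,dy=+1->D; (1,9):dx=-4,dy=-5->C
  (1,10):dx=-9,dy=-16->C; (2,3):dx=-11,dy=+4->D; (2,4):dx=-6,dy=+12->D; (2,5):dx=-3,dy=+7->D
  (2,6):dx=-13,dy=+2->D; (2,7):dx=-4,dy=+9->D; (2,8):dx=-2,dy=+16->D; (2,9):dx=-5,dy=+10->D
  (2,10):dx=-10,dy=-1->C; (3,4):dx=+5,dy=+8->C; (3,5):dx=+8,dy=+3->C; (3,6):dx=-2,dy=-2->C
  (3,7):dx=+7,dy=+5->C; (3,8):dx=+9,dy=+12->C; (3,9):dx=+6,dy=+6->C; (3,10):dx=+1,dy=-5->D
  (4,5):dx=+3,dy=-5->D; (4,6):dx=-7,dy=-10->C; (4,7):dx=+2,dy=-3->D; (4,8):dx=+4,dy=+4->C
  (4,9):dx=+1,dy=-2->D; (4,10):dx=-4,dy=-13->C; (5,6):dx=-10,dy=-5->C; (5,7):dx=-1,dy=+2->D
  (5,8):dx=+1,dy=+9->C; (5,9):dx=-2,dy=+3->D; (5,10):dx=-7,dy=-8->C; (6,7):dx=+9,dy=+7->C
  (6,8):dx=+11,dy=+14->C; (6,9):dx=+8,dy=+8->C; (6,10):dx=+3,dy=-3->D; (7,8):dx=+2,dy=+7->C
  (7,9):dx=-1,dy=+1->D; (7,10):dx=-6,dy=-10->C; (8,9):dx=-3,dy=-6->C; (8,10):dx=-8,dy=-17->C
  (9,10):dx=-5,dy=-11->C
Step 2: C = 28, D = 17, total pairs = 45.
Step 3: tau = (C - D)/(n(n-1)/2) = (28 - 17)/45 = 0.244444.
Step 4: Exact two-sided p-value (enumerate n! = 3628800 permutations of y under H0): p = 0.380720.
Step 5: alpha = 0.05. fail to reject H0.

tau_b = 0.2444 (C=28, D=17), p = 0.380720, fail to reject H0.


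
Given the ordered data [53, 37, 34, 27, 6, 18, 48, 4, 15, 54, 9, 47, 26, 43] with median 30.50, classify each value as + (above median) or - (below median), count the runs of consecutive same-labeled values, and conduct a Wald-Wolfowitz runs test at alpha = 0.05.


Step 1: Compute median = 30.50; label A = above, B = below.
Labels in order: AAABBBABBABABA  (n_A = 7, n_B = 7)
Step 2: Count runs R = 9.
Step 3: Under H0 (random ordering), E[R] = 2*n_A*n_B/(n_A+n_B) + 1 = 2*7*7/14 + 1 = 8.0000.
        Var[R] = 2*n_A*n_B*(2*n_A*n_B - n_A - n_B) / ((n_A+n_B)^2 * (n_A+n_B-1)) = 8232/2548 = 3.2308.
        SD[R] = 1.7974.
Step 4: Continuity-corrected z = (R - 0.5 - E[R]) / SD[R] = (9 - 0.5 - 8.0000) / 1.7974 = 0.2782.
Step 5: Two-sided p-value via normal approximation = 2*(1 - Phi(|z|)) = 0.780879.
Step 6: alpha = 0.05. fail to reject H0.

R = 9, z = 0.2782, p = 0.780879, fail to reject H0.


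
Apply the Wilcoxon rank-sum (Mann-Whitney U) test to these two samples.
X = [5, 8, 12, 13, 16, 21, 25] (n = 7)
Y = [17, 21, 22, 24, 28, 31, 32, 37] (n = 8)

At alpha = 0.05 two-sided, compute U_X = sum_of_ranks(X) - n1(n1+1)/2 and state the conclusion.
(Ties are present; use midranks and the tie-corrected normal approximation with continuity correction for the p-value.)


Step 1: Combine and sort all 15 observations; assign midranks.
sorted (value, group): (5,X), (8,X), (12,X), (13,X), (16,X), (17,Y), (21,X), (21,Y), (22,Y), (24,Y), (25,X), (28,Y), (31,Y), (32,Y), (37,Y)
ranks: 5->1, 8->2, 12->3, 13->4, 16->5, 17->6, 21->7.5, 21->7.5, 22->9, 24->10, 25->11, 28->12, 31->13, 32->14, 37->15
Step 2: Rank sum for X: R1 = 1 + 2 + 3 + 4 + 5 + 7.5 + 11 = 33.5.
Step 3: U_X = R1 - n1(n1+1)/2 = 33.5 - 7*8/2 = 33.5 - 28 = 5.5.
       U_Y = n1*n2 - U_X = 56 - 5.5 = 50.5.
Step 4: Ties are present, so use the tie-corrected normal approximation (with continuity correction) for the p-value.
Step 5: p-value = 0.010826; compare to alpha = 0.05. reject H0.

U_X = 5.5, p = 0.010826, reject H0 at alpha = 0.05.


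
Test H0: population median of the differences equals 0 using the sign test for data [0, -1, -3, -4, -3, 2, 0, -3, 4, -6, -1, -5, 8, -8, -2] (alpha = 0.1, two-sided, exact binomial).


Step 1: Discard zero differences. Original n = 15; n_eff = number of nonzero differences = 13.
Nonzero differences (with sign): -1, -3, -4, -3, +2, -3, +4, -6, -1, -5, +8, -8, -2
Step 2: Count signs: positive = 3, negative = 10.
Step 3: Under H0: P(positive) = 0.5, so the number of positives S ~ Bin(13, 0.5).
Step 4: Two-sided exact p-value = sum of Bin(13,0.5) probabilities at or below the observed probability = 0.092285.
Step 5: alpha = 0.1. reject H0.

n_eff = 13, pos = 3, neg = 10, p = 0.092285, reject H0.


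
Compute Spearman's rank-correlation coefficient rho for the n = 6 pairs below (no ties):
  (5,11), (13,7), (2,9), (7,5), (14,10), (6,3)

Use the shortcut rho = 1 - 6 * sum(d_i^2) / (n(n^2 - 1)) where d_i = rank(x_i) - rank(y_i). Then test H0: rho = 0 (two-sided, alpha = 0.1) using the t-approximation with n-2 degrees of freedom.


Step 1: Rank x and y separately (midranks; no ties here).
rank(x): 5->2, 13->5, 2->1, 7->4, 14->6, 6->3
rank(y): 11->6, 7->3, 9->4, 5->2, 10->5, 3->1
Step 2: d_i = R_x(i) - R_y(i); compute d_i^2.
  (2-6)^2=16, (5-3)^2=4, (1-4)^2=9, (4-2)^2=4, (6-5)^2=1, (3-1)^2=4
sum(d^2) = 38.
Step 3: rho = 1 - 6*38 / (6*(6^2 - 1)) = 1 - 228/210 = -0.085714.
Step 4: Under H0, t = rho * sqrt((n-2)/(1-rho^2)) = -0.1721 ~ t(4).
Step 5: Two-sided p-value from the t-distribution with 4 df = 0.871743.
Step 6: alpha = 0.1. fail to reject H0.

rho = -0.0857, p = 0.871743, fail to reject H0 at alpha = 0.1.


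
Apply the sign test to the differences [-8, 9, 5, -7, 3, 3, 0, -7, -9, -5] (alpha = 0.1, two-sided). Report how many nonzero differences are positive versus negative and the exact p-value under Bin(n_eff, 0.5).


Step 1: Discard zero differences. Original n = 10; n_eff = number of nonzero differences = 9.
Nonzero differences (with sign): -8, +9, +5, -7, +3, +3, -7, -9, -5
Step 2: Count signs: positive = 4, negative = 5.
Step 3: Under H0: P(positive) = 0.5, so the number of positives S ~ Bin(9, 0.5).
Step 4: Two-sided exact p-value = sum of Bin(9,0.5) probabilities at or below the observed probability = 1.000000.
Step 5: alpha = 0.1. fail to reject H0.

n_eff = 9, pos = 4, neg = 5, p = 1.000000, fail to reject H0.


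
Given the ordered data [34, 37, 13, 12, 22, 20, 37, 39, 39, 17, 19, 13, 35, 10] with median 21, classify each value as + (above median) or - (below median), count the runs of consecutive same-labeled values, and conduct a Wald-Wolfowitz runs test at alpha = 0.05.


Step 1: Compute median = 21; label A = above, B = below.
Labels in order: AABBABAAABBBAB  (n_A = 7, n_B = 7)
Step 2: Count runs R = 8.
Step 3: Under H0 (random ordering), E[R] = 2*n_A*n_B/(n_A+n_B) + 1 = 2*7*7/14 + 1 = 8.0000.
        Var[R] = 2*n_A*n_B*(2*n_A*n_B - n_A - n_B) / ((n_A+n_B)^2 * (n_A+n_B-1)) = 8232/2548 = 3.2308.
        SD[R] = 1.7974.
Step 4: R = E[R], so z = 0 with no continuity correction.
Step 5: Two-sided p-value via normal approximation = 2*(1 - Phi(|z|)) = 1.000000.
Step 6: alpha = 0.05. fail to reject H0.

R = 8, z = 0.0000, p = 1.000000, fail to reject H0.


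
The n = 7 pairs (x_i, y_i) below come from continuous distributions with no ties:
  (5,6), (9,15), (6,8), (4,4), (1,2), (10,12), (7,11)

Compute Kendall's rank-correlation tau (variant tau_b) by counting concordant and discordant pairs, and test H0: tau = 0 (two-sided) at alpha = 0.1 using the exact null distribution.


Step 1: Enumerate the 21 unordered pairs (i,j) with i<j and classify each by sign(x_j-x_i) * sign(y_j-y_i).
  (1,2):dx=+4,dy=+9->C; (1,3):dx=+1,dy=+2->C; (1,4):dx=-1,dy=-2->C; (1,5):dx=-4,dy=-4->C
  (1,6):dx=+5,dy=+6->C; (1,7):dx=+2,dy=+5->C; (2,3):dx=-3,dy=-7->C; (2,4):dx=-5,dy=-11->C
  (2,5):dx=-8,dy=-13->C; (2,6):dx=+1,dy=-3->D; (2,7):dx=-2,dy=-4->C; (3,4):dx=-2,dy=-4->C
  (3,5):dx=-5,dy=-6->C; (3,6):dx=+4,dy=+4->C; (3,7):dx=+1,dy=+3->C; (4,5):dx=-3,dy=-2->C
  (4,6):dx=+6,dy=+8->C; (4,7):dx=+3,dy=+7->C; (5,6):dx=+9,dy=+10->C; (5,7):dx=+6,dy=+9->C
  (6,7):dx=-3,dy=-1->C
Step 2: C = 20, D = 1, total pairs = 21.
Step 3: tau = (C - D)/(n(n-1)/2) = (20 - 1)/21 = 0.904762.
Step 4: Exact two-sided p-value (enumerate n! = 5040 permutations of y under H0): p = 0.002778.
Step 5: alpha = 0.1. reject H0.

tau_b = 0.9048 (C=20, D=1), p = 0.002778, reject H0.


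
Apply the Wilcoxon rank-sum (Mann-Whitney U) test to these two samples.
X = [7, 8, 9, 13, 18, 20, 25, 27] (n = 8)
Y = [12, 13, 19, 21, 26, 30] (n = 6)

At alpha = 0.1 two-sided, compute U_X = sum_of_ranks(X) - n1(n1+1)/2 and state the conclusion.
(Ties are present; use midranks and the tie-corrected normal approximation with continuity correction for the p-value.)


Step 1: Combine and sort all 14 observations; assign midranks.
sorted (value, group): (7,X), (8,X), (9,X), (12,Y), (13,X), (13,Y), (18,X), (19,Y), (20,X), (21,Y), (25,X), (26,Y), (27,X), (30,Y)
ranks: 7->1, 8->2, 9->3, 12->4, 13->5.5, 13->5.5, 18->7, 19->8, 20->9, 21->10, 25->11, 26->12, 27->13, 30->14
Step 2: Rank sum for X: R1 = 1 + 2 + 3 + 5.5 + 7 + 9 + 11 + 13 = 51.5.
Step 3: U_X = R1 - n1(n1+1)/2 = 51.5 - 8*9/2 = 51.5 - 36 = 15.5.
       U_Y = n1*n2 - U_X = 48 - 15.5 = 32.5.
Step 4: Ties are present, so use the tie-corrected normal approximation (with continuity correction) for the p-value.
Step 5: p-value = 0.301168; compare to alpha = 0.1. fail to reject H0.

U_X = 15.5, p = 0.301168, fail to reject H0 at alpha = 0.1.


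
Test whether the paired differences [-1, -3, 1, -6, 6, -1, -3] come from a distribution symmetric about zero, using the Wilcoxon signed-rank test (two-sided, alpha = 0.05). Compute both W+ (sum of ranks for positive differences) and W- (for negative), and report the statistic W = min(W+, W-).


Step 1: Drop any zero differences (none here) and take |d_i|.
|d| = [1, 3, 1, 6, 6, 1, 3]
Step 2: Midrank |d_i| (ties get averaged ranks).
ranks: |1|->2, |3|->4.5, |1|->2, |6|->6.5, |6|->6.5, |1|->2, |3|->4.5
Step 3: Attach original signs; sum ranks with positive sign and with negative sign.
W+ = 2 + 6.5 = 8.5
W- = 2 + 4.5 + 6.5 + 2 + 4.5 = 19.5
(Check: W+ + W- = 28 should equal n(n+1)/2 = 28.)
Step 4: Test statistic W = min(W+, W-) = 8.5.
Step 5: Ties in |d|, so use the tie-corrected normal approximation.
        E[W] = n(n+1)/4 = 7*8/4 = 14.
        Tie groups: |d|=1 (t=3), |d|=3 (t=2), |d|=6 (t=2); sum(t^3 - t) = 36.
        Var[W] = n(n+1)(2n+1)/24 - sum(t^3-t)/48 = 840/24 - 36/48 = 34.25.
        z = (W - E[W]) / sqrt(Var[W]) = (8.5 - 14) / 5.8523 = -0.9398.
        Two-sided p = 2*Phi(z) = 0.347324.
Step 6: alpha = 0.05. fail to reject H0.

W+ = 8.5, W- = 19.5, W = min = 8.5, p = 0.347324, fail to reject H0.


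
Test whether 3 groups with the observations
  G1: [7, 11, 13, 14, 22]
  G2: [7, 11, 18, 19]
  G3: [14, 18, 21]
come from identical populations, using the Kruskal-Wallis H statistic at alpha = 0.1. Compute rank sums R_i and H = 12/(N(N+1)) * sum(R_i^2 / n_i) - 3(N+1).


Step 1: Combine all N = 12 observations and assign midranks.
sorted (value, group, rank): (7,G1,1.5), (7,G2,1.5), (11,G1,3.5), (11,G2,3.5), (13,G1,5), (14,G1,6.5), (14,G3,6.5), (18,G2,8.5), (18,G3,8.5), (19,G2,10), (21,G3,11), (22,G1,12)
Step 2: Sum ranks within each group.
R_1 = 28.5 (n_1 = 5)
R_2 = 23.5 (n_2 = 4)
R_3 = 26 (n_3 = 3)
Step 3: H = 12/(N(N+1)) * sum(R_i^2/n_i) - 3(N+1)
     = 12/(12*13) * (28.5^2/5 + 23.5^2/4 + 26^2/3) - 3*13
     = 0.076923 * 525.846 - 39
     = 1.449679.
Step 4: Ties present; correction factor C = 1 - 24/(12^3 - 12) = 0.986014. Corrected H = 1.449679 / 0.986014 = 1.470242.
Step 5: Under H0, H ~ chi^2(2); p-value = 0.479447.
Step 6: alpha = 0.1. fail to reject H0.

H = 1.4702, df = 2, p = 0.479447, fail to reject H0.


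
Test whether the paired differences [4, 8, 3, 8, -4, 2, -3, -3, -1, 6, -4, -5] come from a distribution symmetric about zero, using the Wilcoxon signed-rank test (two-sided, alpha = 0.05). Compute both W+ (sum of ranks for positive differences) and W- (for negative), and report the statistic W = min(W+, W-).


Step 1: Drop any zero differences (none here) and take |d_i|.
|d| = [4, 8, 3, 8, 4, 2, 3, 3, 1, 6, 4, 5]
Step 2: Midrank |d_i| (ties get averaged ranks).
ranks: |4|->7, |8|->11.5, |3|->4, |8|->11.5, |4|->7, |2|->2, |3|->4, |3|->4, |1|->1, |6|->10, |4|->7, |5|->9
Step 3: Attach original signs; sum ranks with positive sign and with negative sign.
W+ = 7 + 11.5 + 4 + 11.5 + 2 + 10 = 46
W- = 7 + 4 + 4 + 1 + 7 + 9 = 32
(Check: W+ + W- = 78 should equal n(n+1)/2 = 78.)
Step 4: Test statistic W = min(W+, W-) = 32.
Step 5: Ties in |d|, so use the tie-corrected normal approximation.
        E[W] = n(n+1)/4 = 12*13/4 = 39.
        Tie groups: |d|=3 (t=3), |d|=4 (t=3), |d|=8 (t=2); sum(t^3 - t) = 54.
        Var[W] = n(n+1)(2n+1)/24 - sum(t^3-t)/48 = 3900/24 - 54/48 = 161.375.
        z = (W - E[W]) / sqrt(Var[W]) = (32 - 39) / 12.7033 = -0.5510.
        Two-sided p = 2*Phi(z) = 0.581609.
Step 6: alpha = 0.05. fail to reject H0.

W+ = 46, W- = 32, W = min = 32, p = 0.581609, fail to reject H0.


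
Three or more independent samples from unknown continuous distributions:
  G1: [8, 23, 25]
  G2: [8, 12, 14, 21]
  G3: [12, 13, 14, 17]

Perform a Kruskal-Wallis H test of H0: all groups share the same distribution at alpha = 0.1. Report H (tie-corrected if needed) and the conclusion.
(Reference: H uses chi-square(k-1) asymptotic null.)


Step 1: Combine all N = 11 observations and assign midranks.
sorted (value, group, rank): (8,G1,1.5), (8,G2,1.5), (12,G2,3.5), (12,G3,3.5), (13,G3,5), (14,G2,6.5), (14,G3,6.5), (17,G3,8), (21,G2,9), (23,G1,10), (25,G1,11)
Step 2: Sum ranks within each group.
R_1 = 22.5 (n_1 = 3)
R_2 = 20.5 (n_2 = 4)
R_3 = 23 (n_3 = 4)
Step 3: H = 12/(N(N+1)) * sum(R_i^2/n_i) - 3(N+1)
     = 12/(11*12) * (22.5^2/3 + 20.5^2/4 + 23^2/4) - 3*12
     = 0.090909 * 406.062 - 36
     = 0.914773.
Step 4: Ties present; correction factor C = 1 - 18/(11^3 - 11) = 0.986364. Corrected H = 0.914773 / 0.986364 = 0.927419.
Step 5: Under H0, H ~ chi^2(2); p-value = 0.628946.
Step 6: alpha = 0.1. fail to reject H0.

H = 0.9274, df = 2, p = 0.628946, fail to reject H0.


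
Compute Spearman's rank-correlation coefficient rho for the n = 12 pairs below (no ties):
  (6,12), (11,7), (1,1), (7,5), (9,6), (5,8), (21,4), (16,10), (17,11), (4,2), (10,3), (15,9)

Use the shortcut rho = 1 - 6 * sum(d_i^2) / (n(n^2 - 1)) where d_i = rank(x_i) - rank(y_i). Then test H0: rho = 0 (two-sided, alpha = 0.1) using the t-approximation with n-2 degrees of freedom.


Step 1: Rank x and y separately (midranks; no ties here).
rank(x): 6->4, 11->8, 1->1, 7->5, 9->6, 5->3, 21->12, 16->10, 17->11, 4->2, 10->7, 15->9
rank(y): 12->12, 7->7, 1->1, 5->5, 6->6, 8->8, 4->4, 10->10, 11->11, 2->2, 3->3, 9->9
Step 2: d_i = R_x(i) - R_y(i); compute d_i^2.
  (4-12)^2=64, (8-7)^2=1, (1-1)^2=0, (5-5)^2=0, (6-6)^2=0, (3-8)^2=25, (12-4)^2=64, (10-10)^2=0, (11-11)^2=0, (2-2)^2=0, (7-3)^2=16, (9-9)^2=0
sum(d^2) = 170.
Step 3: rho = 1 - 6*170 / (12*(12^2 - 1)) = 1 - 1020/1716 = 0.405594.
Step 4: Under H0, t = rho * sqrt((n-2)/(1-rho^2)) = 1.4032 ~ t(10).
Step 5: Two-sided p-value from the t-distribution with 10 df = 0.190836.
Step 6: alpha = 0.1. fail to reject H0.

rho = 0.4056, p = 0.190836, fail to reject H0 at alpha = 0.1.


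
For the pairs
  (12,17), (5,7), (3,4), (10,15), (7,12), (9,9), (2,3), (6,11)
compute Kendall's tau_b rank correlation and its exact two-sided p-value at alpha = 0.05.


Step 1: Enumerate the 28 unordered pairs (i,j) with i<j and classify each by sign(x_j-x_i) * sign(y_j-y_i).
  (1,2):dx=-7,dy=-10->C; (1,3):dx=-9,dy=-13->C; (1,4):dx=-2,dy=-2->C; (1,5):dx=-5,dy=-5->C
  (1,6):dx=-3,dy=-8->C; (1,7):dx=-10,dy=-14->C; (1,8):dx=-6,dy=-6->C; (2,3):dx=-2,dy=-3->C
  (2,4):dx=+5,dy=+8->C; (2,5):dx=+2,dy=+5->C; (2,6):dx=+4,dy=+2->C; (2,7):dx=-3,dy=-4->C
  (2,8):dx=+1,dy=+4->C; (3,4):dx=+7,dy=+11->C; (3,5):dx=+4,dy=+8->C; (3,6):dx=+6,dy=+5->C
  (3,7):dx=-1,dy=-1->C; (3,8):dx=+3,dy=+7->C; (4,5):dx=-3,dy=-3->C; (4,6):dx=-1,dy=-6->C
  (4,7):dx=-8,dy=-12->C; (4,8):dx=-4,dy=-4->C; (5,6):dx=+2,dy=-3->D; (5,7):dx=-5,dy=-9->C
  (5,8):dx=-1,dy=-1->C; (6,7):dx=-7,dy=-6->C; (6,8):dx=-3,dy=+2->D; (7,8):dx=+4,dy=+8->C
Step 2: C = 26, D = 2, total pairs = 28.
Step 3: tau = (C - D)/(n(n-1)/2) = (26 - 2)/28 = 0.857143.
Step 4: Exact two-sided p-value (enumerate n! = 40320 permutations of y under H0): p = 0.001736.
Step 5: alpha = 0.05. reject H0.

tau_b = 0.8571 (C=26, D=2), p = 0.001736, reject H0.


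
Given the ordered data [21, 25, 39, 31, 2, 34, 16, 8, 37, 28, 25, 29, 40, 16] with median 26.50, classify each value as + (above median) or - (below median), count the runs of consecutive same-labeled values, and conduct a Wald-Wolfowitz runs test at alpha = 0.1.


Step 1: Compute median = 26.50; label A = above, B = below.
Labels in order: BBAABABBAABAAB  (n_A = 7, n_B = 7)
Step 2: Count runs R = 9.
Step 3: Under H0 (random ordering), E[R] = 2*n_A*n_B/(n_A+n_B) + 1 = 2*7*7/14 + 1 = 8.0000.
        Var[R] = 2*n_A*n_B*(2*n_A*n_B - n_A - n_B) / ((n_A+n_B)^2 * (n_A+n_B-1)) = 8232/2548 = 3.2308.
        SD[R] = 1.7974.
Step 4: Continuity-corrected z = (R - 0.5 - E[R]) / SD[R] = (9 - 0.5 - 8.0000) / 1.7974 = 0.2782.
Step 5: Two-sided p-value via normal approximation = 2*(1 - Phi(|z|)) = 0.780879.
Step 6: alpha = 0.1. fail to reject H0.

R = 9, z = 0.2782, p = 0.780879, fail to reject H0.


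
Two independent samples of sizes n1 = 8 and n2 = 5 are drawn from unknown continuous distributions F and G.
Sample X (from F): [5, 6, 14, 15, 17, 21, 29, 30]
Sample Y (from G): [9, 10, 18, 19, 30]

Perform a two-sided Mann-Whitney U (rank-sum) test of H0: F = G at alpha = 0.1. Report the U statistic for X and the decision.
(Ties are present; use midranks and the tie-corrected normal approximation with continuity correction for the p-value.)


Step 1: Combine and sort all 13 observations; assign midranks.
sorted (value, group): (5,X), (6,X), (9,Y), (10,Y), (14,X), (15,X), (17,X), (18,Y), (19,Y), (21,X), (29,X), (30,X), (30,Y)
ranks: 5->1, 6->2, 9->3, 10->4, 14->5, 15->6, 17->7, 18->8, 19->9, 21->10, 29->11, 30->12.5, 30->12.5
Step 2: Rank sum for X: R1 = 1 + 2 + 5 + 6 + 7 + 10 + 11 + 12.5 = 54.5.
Step 3: U_X = R1 - n1(n1+1)/2 = 54.5 - 8*9/2 = 54.5 - 36 = 18.5.
       U_Y = n1*n2 - U_X = 40 - 18.5 = 21.5.
Step 4: Ties are present, so use the tie-corrected normal approximation (with continuity correction) for the p-value.
Step 5: p-value = 0.883458; compare to alpha = 0.1. fail to reject H0.

U_X = 18.5, p = 0.883458, fail to reject H0 at alpha = 0.1.


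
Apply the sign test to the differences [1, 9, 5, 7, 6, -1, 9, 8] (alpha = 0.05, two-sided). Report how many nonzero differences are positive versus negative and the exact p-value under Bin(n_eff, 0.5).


Step 1: Discard zero differences. Original n = 8; n_eff = number of nonzero differences = 8.
Nonzero differences (with sign): +1, +9, +5, +7, +6, -1, +9, +8
Step 2: Count signs: positive = 7, negative = 1.
Step 3: Under H0: P(positive) = 0.5, so the number of positives S ~ Bin(8, 0.5).
Step 4: Two-sided exact p-value = sum of Bin(8,0.5) probabilities at or below the observed probability = 0.070312.
Step 5: alpha = 0.05. fail to reject H0.

n_eff = 8, pos = 7, neg = 1, p = 0.070312, fail to reject H0.


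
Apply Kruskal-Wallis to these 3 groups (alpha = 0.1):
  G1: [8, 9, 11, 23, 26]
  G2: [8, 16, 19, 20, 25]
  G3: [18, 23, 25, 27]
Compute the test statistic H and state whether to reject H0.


Step 1: Combine all N = 14 observations and assign midranks.
sorted (value, group, rank): (8,G1,1.5), (8,G2,1.5), (9,G1,3), (11,G1,4), (16,G2,5), (18,G3,6), (19,G2,7), (20,G2,8), (23,G1,9.5), (23,G3,9.5), (25,G2,11.5), (25,G3,11.5), (26,G1,13), (27,G3,14)
Step 2: Sum ranks within each group.
R_1 = 31 (n_1 = 5)
R_2 = 33 (n_2 = 5)
R_3 = 41 (n_3 = 4)
Step 3: H = 12/(N(N+1)) * sum(R_i^2/n_i) - 3(N+1)
     = 12/(14*15) * (31^2/5 + 33^2/5 + 41^2/4) - 3*15
     = 0.057143 * 830.25 - 45
     = 2.442857.
Step 4: Ties present; correction factor C = 1 - 18/(14^3 - 14) = 0.993407. Corrected H = 2.442857 / 0.993407 = 2.459071.
Step 5: Under H0, H ~ chi^2(2); p-value = 0.292428.
Step 6: alpha = 0.1. fail to reject H0.

H = 2.4591, df = 2, p = 0.292428, fail to reject H0.


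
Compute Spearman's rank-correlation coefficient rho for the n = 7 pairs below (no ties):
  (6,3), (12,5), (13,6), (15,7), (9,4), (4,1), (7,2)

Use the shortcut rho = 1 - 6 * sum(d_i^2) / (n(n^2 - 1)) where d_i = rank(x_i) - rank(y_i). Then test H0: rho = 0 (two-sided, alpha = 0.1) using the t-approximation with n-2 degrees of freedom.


Step 1: Rank x and y separately (midranks; no ties here).
rank(x): 6->2, 12->5, 13->6, 15->7, 9->4, 4->1, 7->3
rank(y): 3->3, 5->5, 6->6, 7->7, 4->4, 1->1, 2->2
Step 2: d_i = R_x(i) - R_y(i); compute d_i^2.
  (2-3)^2=1, (5-5)^2=0, (6-6)^2=0, (7-7)^2=0, (4-4)^2=0, (1-1)^2=0, (3-2)^2=1
sum(d^2) = 2.
Step 3: rho = 1 - 6*2 / (7*(7^2 - 1)) = 1 - 12/336 = 0.964286.
Step 4: Under H0, t = rho * sqrt((n-2)/(1-rho^2)) = 8.1408 ~ t(5).
Step 5: Two-sided p-value from the t-distribution with 5 df = 0.000454.
Step 6: alpha = 0.1. reject H0.

rho = 0.9643, p = 0.000454, reject H0 at alpha = 0.1.


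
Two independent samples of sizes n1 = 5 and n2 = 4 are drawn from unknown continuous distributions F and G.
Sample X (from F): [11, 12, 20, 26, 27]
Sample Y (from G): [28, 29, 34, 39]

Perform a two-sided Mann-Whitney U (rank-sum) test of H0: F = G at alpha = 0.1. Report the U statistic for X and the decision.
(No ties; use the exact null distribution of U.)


Step 1: Combine and sort all 9 observations; assign midranks.
sorted (value, group): (11,X), (12,X), (20,X), (26,X), (27,X), (28,Y), (29,Y), (34,Y), (39,Y)
ranks: 11->1, 12->2, 20->3, 26->4, 27->5, 28->6, 29->7, 34->8, 39->9
Step 2: Rank sum for X: R1 = 1 + 2 + 3 + 4 + 5 = 15.
Step 3: U_X = R1 - n1(n1+1)/2 = 15 - 5*6/2 = 15 - 15 = 0.
       U_Y = n1*n2 - U_X = 20 - 0 = 20.
Step 4: No ties, so the exact null distribution of U (based on enumerating the C(9,5) = 126 equally likely rank assignments) gives the two-sided p-value.
Step 5: p-value = 0.015873; compare to alpha = 0.1. reject H0.

U_X = 0, p = 0.015873, reject H0 at alpha = 0.1.


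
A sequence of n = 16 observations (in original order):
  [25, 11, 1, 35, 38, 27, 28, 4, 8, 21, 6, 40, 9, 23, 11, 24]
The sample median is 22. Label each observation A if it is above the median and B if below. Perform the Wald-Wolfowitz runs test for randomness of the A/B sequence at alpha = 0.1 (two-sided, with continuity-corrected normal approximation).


Step 1: Compute median = 22; label A = above, B = below.
Labels in order: ABBAAAABBBBABABA  (n_A = 8, n_B = 8)
Step 2: Count runs R = 9.
Step 3: Under H0 (random ordering), E[R] = 2*n_A*n_B/(n_A+n_B) + 1 = 2*8*8/16 + 1 = 9.0000.
        Var[R] = 2*n_A*n_B*(2*n_A*n_B - n_A - n_B) / ((n_A+n_B)^2 * (n_A+n_B-1)) = 14336/3840 = 3.7333.
        SD[R] = 1.9322.
Step 4: R = E[R], so z = 0 with no continuity correction.
Step 5: Two-sided p-value via normal approximation = 2*(1 - Phi(|z|)) = 1.000000.
Step 6: alpha = 0.1. fail to reject H0.

R = 9, z = 0.0000, p = 1.000000, fail to reject H0.


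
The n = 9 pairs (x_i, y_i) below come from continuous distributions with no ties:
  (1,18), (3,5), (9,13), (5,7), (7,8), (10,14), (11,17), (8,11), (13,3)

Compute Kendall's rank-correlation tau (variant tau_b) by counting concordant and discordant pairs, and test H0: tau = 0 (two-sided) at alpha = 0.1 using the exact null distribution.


Step 1: Enumerate the 36 unordered pairs (i,j) with i<j and classify each by sign(x_j-x_i) * sign(y_j-y_i).
  (1,2):dx=+2,dy=-13->D; (1,3):dx=+8,dy=-5->D; (1,4):dx=+4,dy=-11->D; (1,5):dx=+6,dy=-10->D
  (1,6):dx=+9,dy=-4->D; (1,7):dx=+10,dy=-1->D; (1,8):dx=+7,dy=-7->D; (1,9):dx=+12,dy=-15->D
  (2,3):dx=+6,dy=+8->C; (2,4):dx=+2,dy=+2->C; (2,5):dx=+4,dy=+3->C; (2,6):dx=+7,dy=+9->C
  (2,7):dx=+8,dy=+12->C; (2,8):dx=+5,dy=+6->C; (2,9):dx=+10,dy=-2->D; (3,4):dx=-4,dy=-6->C
  (3,5):dx=-2,dy=-5->C; (3,6):dx=+1,dy=+1->C; (3,7):dx=+2,dy=+4->C; (3,8):dx=-1,dy=-2->C
  (3,9):dx=+4,dy=-10->D; (4,5):dx=+2,dy=+1->C; (4,6):dx=+5,dy=+7->C; (4,7):dx=+6,dy=+10->C
  (4,8):dx=+3,dy=+4->C; (4,9):dx=+8,dy=-4->D; (5,6):dx=+3,dy=+6->C; (5,7):dx=+4,dy=+9->C
  (5,8):dx=+1,dy=+3->C; (5,9):dx=+6,dy=-5->D; (6,7):dx=+1,dy=+3->C; (6,8):dx=-2,dy=-3->C
  (6,9):dx=+3,dy=-11->D; (7,8):dx=-3,dy=-6->C; (7,9):dx=+2,dy=-14->D; (8,9):dx=+5,dy=-8->D
Step 2: C = 21, D = 15, total pairs = 36.
Step 3: tau = (C - D)/(n(n-1)/2) = (21 - 15)/36 = 0.166667.
Step 4: Exact two-sided p-value (enumerate n! = 362880 permutations of y under H0): p = 0.612202.
Step 5: alpha = 0.1. fail to reject H0.

tau_b = 0.1667 (C=21, D=15), p = 0.612202, fail to reject H0.


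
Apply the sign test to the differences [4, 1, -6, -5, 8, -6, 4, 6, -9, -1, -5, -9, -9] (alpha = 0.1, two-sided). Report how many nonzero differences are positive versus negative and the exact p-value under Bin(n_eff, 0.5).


Step 1: Discard zero differences. Original n = 13; n_eff = number of nonzero differences = 13.
Nonzero differences (with sign): +4, +1, -6, -5, +8, -6, +4, +6, -9, -1, -5, -9, -9
Step 2: Count signs: positive = 5, negative = 8.
Step 3: Under H0: P(positive) = 0.5, so the number of positives S ~ Bin(13, 0.5).
Step 4: Two-sided exact p-value = sum of Bin(13,0.5) probabilities at or below the observed probability = 0.581055.
Step 5: alpha = 0.1. fail to reject H0.

n_eff = 13, pos = 5, neg = 8, p = 0.581055, fail to reject H0.


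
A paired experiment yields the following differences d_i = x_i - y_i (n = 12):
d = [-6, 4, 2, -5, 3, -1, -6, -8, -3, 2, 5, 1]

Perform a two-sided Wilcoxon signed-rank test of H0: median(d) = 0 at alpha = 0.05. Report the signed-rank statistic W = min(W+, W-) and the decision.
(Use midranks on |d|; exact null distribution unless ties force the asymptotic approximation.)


Step 1: Drop any zero differences (none here) and take |d_i|.
|d| = [6, 4, 2, 5, 3, 1, 6, 8, 3, 2, 5, 1]
Step 2: Midrank |d_i| (ties get averaged ranks).
ranks: |6|->10.5, |4|->7, |2|->3.5, |5|->8.5, |3|->5.5, |1|->1.5, |6|->10.5, |8|->12, |3|->5.5, |2|->3.5, |5|->8.5, |1|->1.5
Step 3: Attach original signs; sum ranks with positive sign and with negative sign.
W+ = 7 + 3.5 + 5.5 + 3.5 + 8.5 + 1.5 = 29.5
W- = 10.5 + 8.5 + 1.5 + 10.5 + 12 + 5.5 = 48.5
(Check: W+ + W- = 78 should equal n(n+1)/2 = 78.)
Step 4: Test statistic W = min(W+, W-) = 29.5.
Step 5: Ties in |d|, so use the tie-corrected normal approximation.
        E[W] = n(n+1)/4 = 12*13/4 = 39.
        Tie groups: |d|=1 (t=2), |d|=2 (t=2), |d|=3 (t=2), |d|=5 (t=2), |d|=6 (t=2); sum(t^3 - t) = 30.
        Var[W] = n(n+1)(2n+1)/24 - sum(t^3-t)/48 = 3900/24 - 30/48 = 161.875.
        z = (W - E[W]) / sqrt(Var[W]) = (29.5 - 39) / 12.7230 = -0.7467.
        Two-sided p = 2*Phi(z) = 0.455258.
Step 6: alpha = 0.05. fail to reject H0.

W+ = 29.5, W- = 48.5, W = min = 29.5, p = 0.455258, fail to reject H0.


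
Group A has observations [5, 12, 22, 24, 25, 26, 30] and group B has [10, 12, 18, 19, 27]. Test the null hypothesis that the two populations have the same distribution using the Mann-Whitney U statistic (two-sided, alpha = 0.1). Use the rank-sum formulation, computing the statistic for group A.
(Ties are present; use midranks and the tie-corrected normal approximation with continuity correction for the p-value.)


Step 1: Combine and sort all 12 observations; assign midranks.
sorted (value, group): (5,X), (10,Y), (12,X), (12,Y), (18,Y), (19,Y), (22,X), (24,X), (25,X), (26,X), (27,Y), (30,X)
ranks: 5->1, 10->2, 12->3.5, 12->3.5, 18->5, 19->6, 22->7, 24->8, 25->9, 26->10, 27->11, 30->12
Step 2: Rank sum for X: R1 = 1 + 3.5 + 7 + 8 + 9 + 10 + 12 = 50.5.
Step 3: U_X = R1 - n1(n1+1)/2 = 50.5 - 7*8/2 = 50.5 - 28 = 22.5.
       U_Y = n1*n2 - U_X = 35 - 22.5 = 12.5.
Step 4: Ties are present, so use the tie-corrected normal approximation (with continuity correction) for the p-value.
Step 5: p-value = 0.464120; compare to alpha = 0.1. fail to reject H0.

U_X = 22.5, p = 0.464120, fail to reject H0 at alpha = 0.1.


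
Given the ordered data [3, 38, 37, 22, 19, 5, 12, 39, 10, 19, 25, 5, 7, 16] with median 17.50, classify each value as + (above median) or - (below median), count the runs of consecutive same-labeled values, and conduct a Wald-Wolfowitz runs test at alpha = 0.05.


Step 1: Compute median = 17.50; label A = above, B = below.
Labels in order: BAAAABBABAABBB  (n_A = 7, n_B = 7)
Step 2: Count runs R = 7.
Step 3: Under H0 (random ordering), E[R] = 2*n_A*n_B/(n_A+n_B) + 1 = 2*7*7/14 + 1 = 8.0000.
        Var[R] = 2*n_A*n_B*(2*n_A*n_B - n_A - n_B) / ((n_A+n_B)^2 * (n_A+n_B-1)) = 8232/2548 = 3.2308.
        SD[R] = 1.7974.
Step 4: Continuity-corrected z = (R + 0.5 - E[R]) / SD[R] = (7 + 0.5 - 8.0000) / 1.7974 = -0.2782.
Step 5: Two-sided p-value via normal approximation = 2*(1 - Phi(|z|)) = 0.780879.
Step 6: alpha = 0.05. fail to reject H0.

R = 7, z = -0.2782, p = 0.780879, fail to reject H0.


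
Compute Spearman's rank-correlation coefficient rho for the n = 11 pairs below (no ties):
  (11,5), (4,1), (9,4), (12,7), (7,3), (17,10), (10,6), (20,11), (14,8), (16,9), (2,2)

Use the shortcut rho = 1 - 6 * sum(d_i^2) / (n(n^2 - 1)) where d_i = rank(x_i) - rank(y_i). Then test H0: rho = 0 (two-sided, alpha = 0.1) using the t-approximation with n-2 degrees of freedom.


Step 1: Rank x and y separately (midranks; no ties here).
rank(x): 11->6, 4->2, 9->4, 12->7, 7->3, 17->10, 10->5, 20->11, 14->8, 16->9, 2->1
rank(y): 5->5, 1->1, 4->4, 7->7, 3->3, 10->10, 6->6, 11->11, 8->8, 9->9, 2->2
Step 2: d_i = R_x(i) - R_y(i); compute d_i^2.
  (6-5)^2=1, (2-1)^2=1, (4-4)^2=0, (7-7)^2=0, (3-3)^2=0, (10-10)^2=0, (5-6)^2=1, (11-11)^2=0, (8-8)^2=0, (9-9)^2=0, (1-2)^2=1
sum(d^2) = 4.
Step 3: rho = 1 - 6*4 / (11*(11^2 - 1)) = 1 - 24/1320 = 0.981818.
Step 4: Under H0, t = rho * sqrt((n-2)/(1-rho^2)) = 15.5168 ~ t(9).
Step 5: Two-sided p-value from the t-distribution with 9 df = 0.000000.
Step 6: alpha = 0.1. reject H0.

rho = 0.9818, p = 0.000000, reject H0 at alpha = 0.1.


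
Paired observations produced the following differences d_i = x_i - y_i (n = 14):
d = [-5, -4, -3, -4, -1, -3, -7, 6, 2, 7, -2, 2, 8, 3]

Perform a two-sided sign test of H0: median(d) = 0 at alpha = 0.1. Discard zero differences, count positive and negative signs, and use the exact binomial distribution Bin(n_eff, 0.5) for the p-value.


Step 1: Discard zero differences. Original n = 14; n_eff = number of nonzero differences = 14.
Nonzero differences (with sign): -5, -4, -3, -4, -1, -3, -7, +6, +2, +7, -2, +2, +8, +3
Step 2: Count signs: positive = 6, negative = 8.
Step 3: Under H0: P(positive) = 0.5, so the number of positives S ~ Bin(14, 0.5).
Step 4: Two-sided exact p-value = sum of Bin(14,0.5) probabilities at or below the observed probability = 0.790527.
Step 5: alpha = 0.1. fail to reject H0.

n_eff = 14, pos = 6, neg = 8, p = 0.790527, fail to reject H0.


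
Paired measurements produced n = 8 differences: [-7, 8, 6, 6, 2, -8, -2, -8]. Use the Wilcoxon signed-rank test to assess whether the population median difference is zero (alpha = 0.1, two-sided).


Step 1: Drop any zero differences (none here) and take |d_i|.
|d| = [7, 8, 6, 6, 2, 8, 2, 8]
Step 2: Midrank |d_i| (ties get averaged ranks).
ranks: |7|->5, |8|->7, |6|->3.5, |6|->3.5, |2|->1.5, |8|->7, |2|->1.5, |8|->7
Step 3: Attach original signs; sum ranks with positive sign and with negative sign.
W+ = 7 + 3.5 + 3.5 + 1.5 = 15.5
W- = 5 + 7 + 1.5 + 7 = 20.5
(Check: W+ + W- = 36 should equal n(n+1)/2 = 36.)
Step 4: Test statistic W = min(W+, W-) = 15.5.
Step 5: Ties in |d|, so use the tie-corrected normal approximation.
        E[W] = n(n+1)/4 = 8*9/4 = 18.
        Tie groups: |d|=2 (t=2), |d|=6 (t=2), |d|=8 (t=3); sum(t^3 - t) = 36.
        Var[W] = n(n+1)(2n+1)/24 - sum(t^3-t)/48 = 1224/24 - 36/48 = 50.25.
        z = (W - E[W]) / sqrt(Var[W]) = (15.5 - 18) / 7.0887 = -0.3527.
        Two-sided p = 2*Phi(z) = 0.724334.
Step 6: alpha = 0.1. fail to reject H0.

W+ = 15.5, W- = 20.5, W = min = 15.5, p = 0.724334, fail to reject H0.


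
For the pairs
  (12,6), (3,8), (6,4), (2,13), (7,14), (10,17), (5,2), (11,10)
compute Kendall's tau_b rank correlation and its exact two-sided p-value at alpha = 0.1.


Step 1: Enumerate the 28 unordered pairs (i,j) with i<j and classify each by sign(x_j-x_i) * sign(y_j-y_i).
  (1,2):dx=-9,dy=+2->D; (1,3):dx=-6,dy=-2->C; (1,4):dx=-10,dy=+7->D; (1,5):dx=-5,dy=+8->D
  (1,6):dx=-2,dy=+11->D; (1,7):dx=-7,dy=-4->C; (1,8):dx=-1,dy=+4->D; (2,3):dx=+3,dy=-4->D
  (2,4):dx=-1,dy=+5->D; (2,5):dx=+4,dy=+6->C; (2,6):dx=+7,dy=+9->C; (2,7):dx=+2,dy=-6->D
  (2,8):dx=+8,dy=+2->C; (3,4):dx=-4,dy=+9->D; (3,5):dx=+1,dy=+10->C; (3,6):dx=+4,dy=+13->C
  (3,7):dx=-1,dy=-2->C; (3,8):dx=+5,dy=+6->C; (4,5):dx=+5,dy=+1->C; (4,6):dx=+8,dy=+4->C
  (4,7):dx=+3,dy=-11->D; (4,8):dx=+9,dy=-3->D; (5,6):dx=+3,dy=+3->C; (5,7):dx=-2,dy=-12->C
  (5,8):dx=+4,dy=-4->D; (6,7):dx=-5,dy=-15->C; (6,8):dx=+1,dy=-7->D; (7,8):dx=+6,dy=+8->C
Step 2: C = 15, D = 13, total pairs = 28.
Step 3: tau = (C - D)/(n(n-1)/2) = (15 - 13)/28 = 0.071429.
Step 4: Exact two-sided p-value (enumerate n! = 40320 permutations of y under H0): p = 0.904861.
Step 5: alpha = 0.1. fail to reject H0.

tau_b = 0.0714 (C=15, D=13), p = 0.904861, fail to reject H0.
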